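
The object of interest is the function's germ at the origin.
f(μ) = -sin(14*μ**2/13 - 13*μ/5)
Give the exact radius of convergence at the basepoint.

The radius of convergence is infinite.

The factor -sin(14*μ**2/13 - 13*μ/5) is entire and contributes no finite singular point.
The polynomial part has no poles.
No finite singular points: the Taylor series at 0 converges everywhere.


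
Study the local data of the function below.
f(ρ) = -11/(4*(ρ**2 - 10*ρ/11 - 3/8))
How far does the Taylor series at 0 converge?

Denominator factor (ρ**2 - 10*ρ/11 - 3/8): discriminant 563/242, real irrational roots 5/11 + (1/44)*sqrt(1126) and 5/11 - (1/44)*sqrt(1126); poles of order 1, moduli 5/11 + (1/44)*sqrt(1126) and -5/11 + (1/44)*sqrt(1126).
The radius of convergence is the smallest modulus among the singular points: -5/11 + (1/44)*sqrt(1126).

The radius of convergence is -5/11 + (1/44)*sqrt(1126).


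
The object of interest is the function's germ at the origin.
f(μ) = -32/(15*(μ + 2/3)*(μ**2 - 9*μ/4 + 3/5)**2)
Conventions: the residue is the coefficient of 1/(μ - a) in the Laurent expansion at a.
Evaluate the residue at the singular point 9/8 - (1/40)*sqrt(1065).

The factor μ**2 - 9*μ/4 + 3/5 splits as (μ - a)(μ - a') with a = 9/8 - (1/40)*sqrt(1065), a' = 9/8 + (1/40)*sqrt(1065). At the order-2 pole a set g(μ) = (μ - a)^2*f(μ) = [-32/(15*(μ + 2/3))] / (μ - a')^2.
Order-2 pole: residue = g'(a); g'(9/8 - (1/40)*sqrt(1065)) = 8640/52441 - (24038720/2379195729)*sqrt(1065), so the residue is 8640/52441 - (24038720/2379195729)*sqrt(1065).

The residue is 8640/52441 - (24038720/2379195729)*sqrt(1065).


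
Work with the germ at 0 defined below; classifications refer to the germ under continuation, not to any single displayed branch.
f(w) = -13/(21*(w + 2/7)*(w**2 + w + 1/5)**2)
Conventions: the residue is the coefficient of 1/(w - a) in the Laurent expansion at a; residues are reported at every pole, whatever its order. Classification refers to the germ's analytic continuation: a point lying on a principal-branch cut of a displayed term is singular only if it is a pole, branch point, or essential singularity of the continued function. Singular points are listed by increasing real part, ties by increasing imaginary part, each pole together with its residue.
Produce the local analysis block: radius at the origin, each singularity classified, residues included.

Radius of convergence at 0: 1/2 - (1/10)*sqrt(5).
At -1/2 - (1/10)*sqrt(5): a pole of order 2; residue 111475/6 - (16575/2)*sqrt(5).
At -2/7: a pole of order 1; residue -111475/3.
At -1/2 + (1/10)*sqrt(5): a pole of order 2; residue 111475/6 + (16575/2)*sqrt(5).

Denominator factor (w + 2/7): pole of order 1 at -2/7, modulus 2/7.
Denominator factor (w**2 + w + 1/5)^2: discriminant 1/5, real irrational roots -1/2 + (1/10)*sqrt(5) and -1/2 - (1/10)*sqrt(5); poles of order 2, moduli 1/2 - (1/10)*sqrt(5) and 1/2 + (1/10)*sqrt(5).
The radius of convergence is the smallest modulus among the singular points: 1/2 - (1/10)*sqrt(5).
The factor w**2 + w + 1/5 splits as (w - a)(w - a') with a = -1/2 - (1/10)*sqrt(5), a' = -1/2 + (1/10)*sqrt(5). At the order-2 pole a set g(w) = (w - a)^2*f(w) = [-13/(21*(w + 2/7))] / (w - a')^2.
Order-2 pole: residue = g'(a); g'(-1/2 - (1/10)*sqrt(5)) = 111475/6 - (16575/2)*sqrt(5), so the residue is 111475/6 - (16575/2)*sqrt(5).
At the order-1 pole -2/7 set g(w) = (w - (-2/7))*f(w) = -13/(21*(w**2 + w + 1/5)**2).
Simple pole: residue = g(a) at a = -2/7, which is -111475/3.
The factor w**2 + w + 1/5 splits as (w - a)(w - a') with a = -1/2 + (1/10)*sqrt(5), a' = -1/2 - (1/10)*sqrt(5). At the order-2 pole a set g(w) = (w - a)^2*f(w) = [-13/(21*(w + 2/7))] / (w - a')^2.
Order-2 pole: residue = g'(a); g'(-1/2 + (1/10)*sqrt(5)) = 111475/6 + (16575/2)*sqrt(5), so the residue is 111475/6 + (16575/2)*sqrt(5).
List the singular points by increasing real part (a conjugate pair: the negative imaginary part first).


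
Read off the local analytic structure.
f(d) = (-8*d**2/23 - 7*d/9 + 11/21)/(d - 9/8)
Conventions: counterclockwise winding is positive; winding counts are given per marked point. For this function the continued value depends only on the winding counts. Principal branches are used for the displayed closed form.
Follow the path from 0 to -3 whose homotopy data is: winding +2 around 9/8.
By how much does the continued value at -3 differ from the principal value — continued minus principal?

The function is rational, hence single-valued: continuing it around any pole returns the same value, so the difference is 0.

Continued minus principal equals 0.


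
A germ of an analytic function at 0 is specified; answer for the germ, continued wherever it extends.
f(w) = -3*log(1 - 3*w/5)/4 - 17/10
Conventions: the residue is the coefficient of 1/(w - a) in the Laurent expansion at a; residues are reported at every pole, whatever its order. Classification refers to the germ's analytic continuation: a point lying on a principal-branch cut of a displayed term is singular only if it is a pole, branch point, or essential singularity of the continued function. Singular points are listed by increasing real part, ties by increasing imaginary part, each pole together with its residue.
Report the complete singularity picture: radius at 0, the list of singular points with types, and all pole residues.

Branch term (-3/4)*log(1 - w/(5/3)): its argument vanishes at w = 5/3, a logarithmic branch point, modulus 5/3.
The radius of convergence is the smallest modulus among the singular points: 5/3.

Radius of convergence at 0: 5/3.
At 5/3: a logarithmic branch point.


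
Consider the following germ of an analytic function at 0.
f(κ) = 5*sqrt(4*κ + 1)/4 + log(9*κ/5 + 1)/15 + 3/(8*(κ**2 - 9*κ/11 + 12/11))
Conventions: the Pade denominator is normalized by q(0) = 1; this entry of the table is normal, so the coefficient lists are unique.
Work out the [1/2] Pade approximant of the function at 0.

Taylor coefficients needed (expand at 0): a_0 = 51/32, a_1 = 9209/3200, a_2 = -524111/192000, a_3 = 6146513/1280000.
Write the denominator as Q(κ) = 1 + q1*κ + q2*κ^2. Requiring Q*f - P = O(κ^4) with deg P <= 1 kills the coefficients of κ^2..κ^3 in Q*f:
  κ^2: a_2 + q1*a_1 + q2*a_0 = 0, i.e. -524111/192000 + (9209/3200)*q1 + (51/32)*q2 = 0.
  κ^3: a_3 + q1*a_2 + q2*a_1 = 0, i.e. 6146513/1280000 + (-524111/192000)*q1 + (9209/3200)*q2 = 0.
Solving this linear system: q1 = 2382155161/1940326740, q2 = -14671050227/29104901100.
The numerator is Q*f truncated at degree 1: P0 = a_0 = 51/32; P1 = a_1 + q1*a_0 = 31268187781/6467755800.

The Pade approximant has numerator coefficients [51/32, 31268187781/6467755800]; denominator coefficients [1, 2382155161/1940326740, -14671050227/29104901100].


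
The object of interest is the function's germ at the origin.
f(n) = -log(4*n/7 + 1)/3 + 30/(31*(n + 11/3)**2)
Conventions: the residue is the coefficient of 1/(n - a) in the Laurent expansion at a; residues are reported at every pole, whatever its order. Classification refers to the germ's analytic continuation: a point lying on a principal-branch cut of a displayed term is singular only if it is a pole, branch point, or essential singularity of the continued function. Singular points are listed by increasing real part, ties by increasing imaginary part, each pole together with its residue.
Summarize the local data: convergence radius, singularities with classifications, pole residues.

Denominator factor (n + 11/3)^2: pole of order 2 at -11/3, modulus 11/3.
Branch term (-1/3)*log(1 - n/(-7/4)): its argument vanishes at n = -7/4, a logarithmic branch point, modulus 7/4.
The radius of convergence is the smallest modulus among the singular points: 7/4.
The branch term is analytic at -11/3 and contributes nothing to the residue; only the rational part matters.
At the order-2 pole -11/3 set g(n) = (n - (-11/3))^2*(rational part) = 30/31.
Order-2 pole: residue = g'(a); g'(-11/3) = 0, so the residue is 0.
List the singular points by increasing real part (a conjugate pair: the negative imaginary part first).

Radius of convergence at 0: 7/4.
At -11/3: a pole of order 2; residue 0.
At -7/4: a logarithmic branch point.


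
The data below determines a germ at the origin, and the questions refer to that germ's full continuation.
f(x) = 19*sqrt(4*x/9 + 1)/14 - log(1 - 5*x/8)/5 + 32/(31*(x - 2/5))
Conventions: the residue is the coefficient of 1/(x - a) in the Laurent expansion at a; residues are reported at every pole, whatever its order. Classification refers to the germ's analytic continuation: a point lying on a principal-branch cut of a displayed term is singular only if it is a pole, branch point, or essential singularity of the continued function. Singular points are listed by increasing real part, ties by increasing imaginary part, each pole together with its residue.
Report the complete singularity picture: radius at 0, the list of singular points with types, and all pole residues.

Denominator factor (x - 2/5): pole of order 1 at 2/5, modulus 2/5.
Branch term (19/14)*sqrt(1 - x/(-9/4)): its argument vanishes at x = -9/4, a square-root branch point, modulus 9/4.
Branch term (-1/5)*log(1 - x/(8/5)): its argument vanishes at x = 8/5, a logarithmic branch point, modulus 8/5.
The radius of convergence is the smallest modulus among the singular points: 2/5.
The branch terms are analytic at 2/5 and contribute nothing to the residue; only the rational part matters.
At the order-1 pole 2/5 set g(x) = (x - (2/5))*(rational part) = 32/31.
Simple pole: residue = g(a) at a = 2/5, which is 32/31.
List the singular points by increasing real part (a conjugate pair: the negative imaginary part first).

Radius of convergence at 0: 2/5.
At -9/4: an algebraic (square-root) branch point.
At 2/5: a pole of order 1; residue 32/31.
At 8/5: a logarithmic branch point.


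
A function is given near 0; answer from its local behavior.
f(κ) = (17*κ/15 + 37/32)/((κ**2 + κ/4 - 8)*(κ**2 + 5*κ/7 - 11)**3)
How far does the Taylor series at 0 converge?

Denominator factor (κ**2 + 5*κ/7 - 11)^3: discriminant 2181/49, real irrational roots -5/14 + (1/14)*sqrt(2181) and -5/14 - (1/14)*sqrt(2181); poles of order 3, moduli -5/14 + (1/14)*sqrt(2181) and 5/14 + (1/14)*sqrt(2181).
Denominator factor (κ**2 + κ/4 - 8): discriminant 513/16, real irrational roots -1/8 + (3/8)*sqrt(57) and -1/8 - (3/8)*sqrt(57); poles of order 1, moduli -1/8 + (3/8)*sqrt(57) and 1/8 + (3/8)*sqrt(57).
The radius of convergence is the smallest modulus among the singular points: -1/8 + (3/8)*sqrt(57).

The radius of convergence is -1/8 + (3/8)*sqrt(57).


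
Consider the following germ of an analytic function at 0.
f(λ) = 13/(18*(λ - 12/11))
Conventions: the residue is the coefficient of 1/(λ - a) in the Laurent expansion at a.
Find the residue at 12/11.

The residue is 13/18.

At the order-1 pole 12/11 set g(λ) = (λ - (12/11))*f(λ) = 13/18.
Simple pole: residue = g(a) at a = 12/11, which is 13/18.


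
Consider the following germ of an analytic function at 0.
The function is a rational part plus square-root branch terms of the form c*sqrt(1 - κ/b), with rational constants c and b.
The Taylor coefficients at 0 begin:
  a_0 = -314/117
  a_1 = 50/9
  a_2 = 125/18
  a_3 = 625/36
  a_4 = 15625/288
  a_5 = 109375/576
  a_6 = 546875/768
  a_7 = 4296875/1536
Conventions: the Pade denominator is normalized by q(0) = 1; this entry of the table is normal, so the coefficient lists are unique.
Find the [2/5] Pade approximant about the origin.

The Pade approximant has numerator coefficients [-314/117, 304588044830/15148708029, -724349907725/20198277372]; denominator coefficients [1, -702001770/129476137, 4895812525/1035809096, 1151678125/517904548, 16368421875/8286472768, 25980296875/16572945536].

Taylor coefficients needed (read off): a_0 = -314/117, a_1 = 50/9, a_2 = 125/18, a_3 = 625/36, a_4 = 15625/288, a_5 = 109375/576, a_6 = 546875/768, a_7 = 4296875/1536.
Write the denominator as Q(κ) = 1 + q1*κ + q2*κ^2 + q3*κ^3 + q4*κ^4 + q5*κ^5. Requiring Q*f - P = O(κ^8) with deg P <= 2 kills the coefficients of κ^3..κ^7 in Q*f:
  κ^3: a_3 + q1*a_2 + q2*a_1 + q3*a_0 = 0, i.e. 625/36 + (125/18)*q1 + (50/9)*q2 + (-314/117)*q3 = 0.
  κ^4: a_4 + q1*a_3 + q2*a_2 + q3*a_1 + q4*a_0 = 0, i.e. 15625/288 + (625/36)*q1 + (125/18)*q2 + (50/9)*q3 + (-314/117)*q4 = 0.
  κ^5: a_5 + q1*a_4 + q2*a_3 + q3*a_2 + q4*a_1 + q5*a_0 = 0, i.e. 109375/576 + (15625/288)*q1 + (625/36)*q2 + (125/18)*q3 + (50/9)*q4 + (-314/117)*q5 = 0.
  κ^6: a_6 + q1*a_5 + q2*a_4 + q3*a_3 + q4*a_2 + q5*a_1 = 0, i.e. 546875/768 + (109375/576)*q1 + (15625/288)*q2 + (625/36)*q3 + (125/18)*q4 + (50/9)*q5 = 0.
  κ^7: a_7 + q1*a_6 + q2*a_5 + q3*a_4 + q4*a_3 + q5*a_2 = 0, i.e. 4296875/1536 + (546875/768)*q1 + (109375/576)*q2 + (15625/288)*q3 + (625/36)*q4 + (125/18)*q5 = 0.
Solving this linear system: q1 = -702001770/129476137, q2 = 4895812525/1035809096, q3 = 1151678125/517904548, q4 = 16368421875/8286472768, q5 = 25980296875/16572945536.
The numerator is Q*f truncated at degree 2: P0 = a_0 = -314/117; P1 = a_1 + q1*a_0 = 304588044830/15148708029; P2 = a_2 + q1*a_1 + q2*a_0 = -724349907725/20198277372.


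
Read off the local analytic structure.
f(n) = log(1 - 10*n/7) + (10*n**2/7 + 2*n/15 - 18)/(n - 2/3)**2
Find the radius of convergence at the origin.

The radius of convergence is 2/3.

Denominator factor (n - 2/3)^2: pole of order 2 at 2/3, modulus 2/3.
Branch term (1)*log(1 - n/(7/10)): its argument vanishes at n = 7/10, a logarithmic branch point, modulus 7/10.
The radius of convergence is the smallest modulus among the singular points: 2/3.


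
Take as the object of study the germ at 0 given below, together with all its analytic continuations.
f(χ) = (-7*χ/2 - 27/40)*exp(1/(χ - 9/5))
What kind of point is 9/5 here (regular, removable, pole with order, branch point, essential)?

The exponent 1/(χ - (9/5)) has a pole at 9/5, so exp(1/(χ - (9/5))) takes every nonzero value near it: an essential singularity (not a pole of any order).

The point is an essential singularity.


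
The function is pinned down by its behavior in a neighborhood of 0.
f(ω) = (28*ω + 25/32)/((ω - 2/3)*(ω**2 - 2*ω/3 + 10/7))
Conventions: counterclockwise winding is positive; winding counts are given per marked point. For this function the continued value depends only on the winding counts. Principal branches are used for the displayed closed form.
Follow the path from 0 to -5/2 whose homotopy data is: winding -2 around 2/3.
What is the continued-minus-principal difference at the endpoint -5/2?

The function is rational, hence single-valued: continuing it around any pole returns the same value, so the difference is 0.

Continued minus principal equals 0.


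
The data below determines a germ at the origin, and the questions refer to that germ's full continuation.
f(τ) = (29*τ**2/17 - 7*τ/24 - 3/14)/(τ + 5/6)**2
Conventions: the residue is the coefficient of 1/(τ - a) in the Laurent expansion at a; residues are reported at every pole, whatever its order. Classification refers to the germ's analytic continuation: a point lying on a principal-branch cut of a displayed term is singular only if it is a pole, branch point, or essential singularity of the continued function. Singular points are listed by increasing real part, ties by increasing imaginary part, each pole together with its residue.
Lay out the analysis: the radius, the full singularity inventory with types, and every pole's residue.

Radius of convergence at 0: 5/6.
At -5/6: a pole of order 2; residue -1279/408.

Denominator factor (τ + 5/6)^2: pole of order 2 at -5/6, modulus 5/6.
The radius of convergence is the smallest modulus among the singular points: 5/6.
At the order-2 pole -5/6 set g(τ) = (τ - (-5/6))^2*f(τ) = 29*τ**2/17 - 7*τ/24 - 3/14.
Order-2 pole: residue = g'(a); g'(-5/6) = -1279/408, so the residue is -1279/408.


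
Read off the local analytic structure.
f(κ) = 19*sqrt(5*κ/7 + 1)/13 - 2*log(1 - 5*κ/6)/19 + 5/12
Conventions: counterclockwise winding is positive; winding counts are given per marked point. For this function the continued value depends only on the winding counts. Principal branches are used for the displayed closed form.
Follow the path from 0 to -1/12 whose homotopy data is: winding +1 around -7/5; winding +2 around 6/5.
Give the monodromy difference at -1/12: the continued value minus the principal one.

The rational part is single-valued and drops out of the difference; each branch term changes only by its own monodromy.
(19/13)*sqrt(1 - κ/(-7/5)): winding +1 is odd, the square root flips sign, contributing -2*(19/13)*sqrt(1 - (-1/12)/(-7/5)) = -2*(19/13)*sqrt(79/84) = -(19/273)*sqrt(1659).
(-2/19)*log(1 - κ/(6/5)): each positive loop around 6/5 adds 2*pi*i to the log, so winding +2 contributes (-2/19)*(2)*2*pi*i = -(8/19)*pi*i.
Summing the contributions at κ = -1/12 gives (-(19/273)*sqrt(1659)) - ((8/19)*pi)*i.

Continued minus principal equals (-(19/273)*sqrt(1659)) - ((8/19)*pi)*i.


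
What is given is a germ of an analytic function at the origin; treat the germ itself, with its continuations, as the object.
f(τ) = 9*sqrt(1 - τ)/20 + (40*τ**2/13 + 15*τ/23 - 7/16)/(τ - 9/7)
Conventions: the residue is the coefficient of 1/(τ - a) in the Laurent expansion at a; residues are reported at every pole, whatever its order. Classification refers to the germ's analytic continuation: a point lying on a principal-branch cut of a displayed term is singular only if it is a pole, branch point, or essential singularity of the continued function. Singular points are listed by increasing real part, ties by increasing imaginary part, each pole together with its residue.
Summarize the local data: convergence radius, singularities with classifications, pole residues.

Radius of convergence at 0: 1.
At 1: an algebraic (square-root) branch point.
At 9/7: a pole of order 1; residue 1286323/234416.

Denominator factor (τ - 9/7): pole of order 1 at 9/7, modulus 9/7.
Branch term (9/20)*sqrt(1 - τ/(1)): its argument vanishes at τ = 1, a square-root branch point, modulus 1.
The radius of convergence is the smallest modulus among the singular points: 1.
The branch term is analytic at 9/7 and contributes nothing to the residue; only the rational part matters.
At the order-1 pole 9/7 set g(τ) = (τ - (9/7))*(rational part) = 40*τ**2/13 + 15*τ/23 - 7/16.
Simple pole: residue = g(a) at a = 9/7, which is 1286323/234416.
List the singular points by increasing real part (a conjugate pair: the negative imaginary part first).


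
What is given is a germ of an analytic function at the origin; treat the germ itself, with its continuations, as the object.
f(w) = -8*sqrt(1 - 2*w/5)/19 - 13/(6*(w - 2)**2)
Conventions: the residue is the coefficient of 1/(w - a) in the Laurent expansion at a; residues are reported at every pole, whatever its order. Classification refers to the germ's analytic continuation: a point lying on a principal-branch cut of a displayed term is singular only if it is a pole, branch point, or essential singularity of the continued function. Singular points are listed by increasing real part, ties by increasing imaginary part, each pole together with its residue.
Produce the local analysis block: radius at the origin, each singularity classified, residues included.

Denominator factor (w - 2)^2: pole of order 2 at 2, modulus 2.
Branch term (-8/19)*sqrt(1 - w/(5/2)): its argument vanishes at w = 5/2, a square-root branch point, modulus 5/2.
The radius of convergence is the smallest modulus among the singular points: 2.
The branch term is analytic at 2 and contributes nothing to the residue; only the rational part matters.
At the order-2 pole 2 set g(w) = (w - (2))^2*(rational part) = -13/6.
Order-2 pole: residue = g'(a); g'(2) = 0, so the residue is 0.
List the singular points by increasing real part (a conjugate pair: the negative imaginary part first).

Radius of convergence at 0: 2.
At 2: a pole of order 2; residue 0.
At 5/2: an algebraic (square-root) branch point.


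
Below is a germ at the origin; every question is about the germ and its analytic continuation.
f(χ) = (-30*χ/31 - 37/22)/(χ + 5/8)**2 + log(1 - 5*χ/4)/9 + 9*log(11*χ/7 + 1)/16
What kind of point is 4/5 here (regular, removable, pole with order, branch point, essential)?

The term (1/9)*log(1 - χ/(4/5)) has argument 1 - 4/5/(4/5) = 0 at 4/5: a logarithmic (infinitely-sheeted) branch point; the remaining terms are analytic or single-valued there.

The point is a logarithmic branch point.


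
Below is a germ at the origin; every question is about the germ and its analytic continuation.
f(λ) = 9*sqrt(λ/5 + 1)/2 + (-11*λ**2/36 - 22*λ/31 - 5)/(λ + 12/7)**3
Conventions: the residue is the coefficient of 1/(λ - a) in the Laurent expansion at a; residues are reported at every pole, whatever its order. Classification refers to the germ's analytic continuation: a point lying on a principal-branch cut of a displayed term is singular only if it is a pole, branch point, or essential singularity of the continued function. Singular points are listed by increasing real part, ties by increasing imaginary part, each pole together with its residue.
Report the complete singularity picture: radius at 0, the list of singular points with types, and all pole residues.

Denominator factor (λ + 12/7)^3: pole of order 3 at -12/7, modulus 12/7.
Branch term (9/2)*sqrt(1 - λ/(-5)): its argument vanishes at λ = -5, a square-root branch point, modulus 5.
The radius of convergence is the smallest modulus among the singular points: 12/7.
The branch term is analytic at -12/7 and contributes nothing to the residue; only the rational part matters.
At the order-3 pole -12/7 set g(λ) = (λ - (-12/7))^3*(rational part) = -11*λ**2/36 - 22*λ/31 - 5.
Order-3 pole: residue = g''(a)/2; g''(-12/7) = -11/18, so the residue is -11/36.
List the singular points by increasing real part (a conjugate pair: the negative imaginary part first).

Radius of convergence at 0: 12/7.
At -5: an algebraic (square-root) branch point.
At -12/7: a pole of order 3; residue -11/36.


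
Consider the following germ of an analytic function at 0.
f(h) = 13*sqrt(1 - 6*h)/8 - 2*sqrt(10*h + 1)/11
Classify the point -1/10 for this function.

The point is an algebraic (square-root) branch point.

The term (-2/11)*sqrt(1 - h/(-1/10)) has argument 1 - -1/10/(-1/10) = 0 at -1/10: a square-root (algebraic, two-sheeted) branch point; the remaining terms are analytic or single-valued there.


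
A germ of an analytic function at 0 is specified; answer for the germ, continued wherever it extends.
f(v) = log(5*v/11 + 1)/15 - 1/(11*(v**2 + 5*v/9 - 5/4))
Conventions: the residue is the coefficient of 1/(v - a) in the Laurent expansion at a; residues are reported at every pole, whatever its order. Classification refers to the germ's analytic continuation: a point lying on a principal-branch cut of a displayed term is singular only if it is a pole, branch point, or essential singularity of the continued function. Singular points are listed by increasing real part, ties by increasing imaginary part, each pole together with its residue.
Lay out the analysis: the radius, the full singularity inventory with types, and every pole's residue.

Radius of convergence at 0: -5/18 + (1/18)*sqrt(430).
At -11/5: a logarithmic branch point.
At -5/18 - (1/18)*sqrt(430): a pole of order 1; residue (9/4730)*sqrt(430).
At -5/18 + (1/18)*sqrt(430): a pole of order 1; residue -(9/4730)*sqrt(430).

Denominator factor (v**2 + 5*v/9 - 5/4): discriminant 430/81, real irrational roots -5/18 + (1/18)*sqrt(430) and -5/18 - (1/18)*sqrt(430); poles of order 1, moduli -5/18 + (1/18)*sqrt(430) and 5/18 + (1/18)*sqrt(430).
Branch term (1/15)*log(1 - v/(-11/5)): its argument vanishes at v = -11/5, a logarithmic branch point, modulus 11/5.
The radius of convergence is the smallest modulus among the singular points: -5/18 + (1/18)*sqrt(430).
The branch term is analytic at -5/18 - (1/18)*sqrt(430) and contributes nothing to the residue; only the rational part matters.
The factor v**2 + 5*v/9 - 5/4 splits as (v - a)(v - a') with a = -5/18 - (1/18)*sqrt(430), a' = -5/18 + (1/18)*sqrt(430). At the order-1 pole a set g(v) = (v - a)*(rational part) = [-1/11] / (v - a').
Simple pole: residue = g(a) at a = -5/18 - (1/18)*sqrt(430), which is (9/4730)*sqrt(430).
The branch term is analytic at -5/18 + (1/18)*sqrt(430) and contributes nothing to the residue; only the rational part matters.
The factor v**2 + 5*v/9 - 5/4 splits as (v - a)(v - a') with a = -5/18 + (1/18)*sqrt(430), a' = -5/18 - (1/18)*sqrt(430). At the order-1 pole a set g(v) = (v - a)*(rational part) = [-1/11] / (v - a').
Simple pole: residue = g(a) at a = -5/18 + (1/18)*sqrt(430), which is -(9/4730)*sqrt(430).
List the singular points by increasing real part (a conjugate pair: the negative imaginary part first).


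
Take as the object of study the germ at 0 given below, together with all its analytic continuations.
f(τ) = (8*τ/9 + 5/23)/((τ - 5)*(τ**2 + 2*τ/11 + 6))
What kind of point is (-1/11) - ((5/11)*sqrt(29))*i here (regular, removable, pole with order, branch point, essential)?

The denominator factor τ**2 + 2*τ/11 + 6 vanishes at (-1/11) - ((5/11)*sqrt(29))*i and appears to the power 1; the numerator there equals (311/2277) - ((40/99)*sqrt(29))*i, nonzero, and no other factor vanishes.
Hence a pole whose order is the multiplicity, 1.

The point is a pole of order 1.


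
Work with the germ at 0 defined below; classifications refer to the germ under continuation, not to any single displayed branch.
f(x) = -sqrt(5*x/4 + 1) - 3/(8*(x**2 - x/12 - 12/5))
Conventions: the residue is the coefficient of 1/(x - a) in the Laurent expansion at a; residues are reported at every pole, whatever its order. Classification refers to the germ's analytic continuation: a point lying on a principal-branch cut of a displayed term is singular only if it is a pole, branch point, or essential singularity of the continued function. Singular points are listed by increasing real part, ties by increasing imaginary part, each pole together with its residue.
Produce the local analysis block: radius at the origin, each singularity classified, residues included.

Denominator factor (x**2 - x/12 - 12/5): discriminant 6917/720, real irrational roots 1/24 + (1/120)*sqrt(34585) and 1/24 - (1/120)*sqrt(34585); poles of order 1, moduli 1/24 + (1/120)*sqrt(34585) and -1/24 + (1/120)*sqrt(34585).
Branch term (-1)*sqrt(1 - x/(-4/5)): its argument vanishes at x = -4/5, a square-root branch point, modulus 4/5.
The radius of convergence is the smallest modulus among the singular points: 4/5.
The branch term is analytic at 1/24 - (1/120)*sqrt(34585) and contributes nothing to the residue; only the rational part matters.
The factor x**2 - x/12 - 12/5 splits as (x - a)(x - a') with a = 1/24 - (1/120)*sqrt(34585), a' = 1/24 + (1/120)*sqrt(34585). At the order-1 pole a set g(x) = (x - a)*(rational part) = [-3/8] / (x - a').
Simple pole: residue = g(a) at a = 1/24 - (1/120)*sqrt(34585), which is (9/13834)*sqrt(34585).
The branch term is analytic at 1/24 + (1/120)*sqrt(34585) and contributes nothing to the residue; only the rational part matters.
The factor x**2 - x/12 - 12/5 splits as (x - a)(x - a') with a = 1/24 + (1/120)*sqrt(34585), a' = 1/24 - (1/120)*sqrt(34585). At the order-1 pole a set g(x) = (x - a)*(rational part) = [-3/8] / (x - a').
Simple pole: residue = g(a) at a = 1/24 + (1/120)*sqrt(34585), which is -(9/13834)*sqrt(34585).
List the singular points by increasing real part (a conjugate pair: the negative imaginary part first).

Radius of convergence at 0: 4/5.
At 1/24 - (1/120)*sqrt(34585): a pole of order 1; residue (9/13834)*sqrt(34585).
At -4/5: an algebraic (square-root) branch point.
At 1/24 + (1/120)*sqrt(34585): a pole of order 1; residue -(9/13834)*sqrt(34585).


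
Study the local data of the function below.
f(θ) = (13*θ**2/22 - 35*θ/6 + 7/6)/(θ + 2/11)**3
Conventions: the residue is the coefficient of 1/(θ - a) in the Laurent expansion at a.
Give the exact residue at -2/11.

The residue is 13/22.

At the order-3 pole -2/11 set g(θ) = (θ - (-2/11))^3*f(θ) = 13*θ**2/22 - 35*θ/6 + 7/6.
Order-3 pole: residue = g''(a)/2; g''(-2/11) = 13/11, so the residue is 13/22.


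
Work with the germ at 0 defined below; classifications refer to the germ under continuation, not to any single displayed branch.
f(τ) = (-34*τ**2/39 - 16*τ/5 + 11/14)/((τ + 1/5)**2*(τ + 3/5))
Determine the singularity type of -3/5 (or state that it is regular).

The point is a pole of order 1.

The denominator factor τ + 3/5 vanishes at -3/5 and appears to the power 1; the numerator there equals 10883/4550, nonzero, and no other factor vanishes.
Hence a pole whose order is the multiplicity, 1.


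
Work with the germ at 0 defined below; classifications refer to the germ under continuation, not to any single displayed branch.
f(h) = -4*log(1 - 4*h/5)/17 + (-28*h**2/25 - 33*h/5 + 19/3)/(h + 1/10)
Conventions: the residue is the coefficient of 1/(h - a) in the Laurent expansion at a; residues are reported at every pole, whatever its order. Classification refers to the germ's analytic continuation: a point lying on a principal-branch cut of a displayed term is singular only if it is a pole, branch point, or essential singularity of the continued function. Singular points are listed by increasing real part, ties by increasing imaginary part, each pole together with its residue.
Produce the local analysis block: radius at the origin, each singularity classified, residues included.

Denominator factor (h + 1/10): pole of order 1 at -1/10, modulus 1/10.
Branch term (-4/17)*log(1 - h/(5/4)): its argument vanishes at h = 5/4, a logarithmic branch point, modulus 5/4.
The radius of convergence is the smallest modulus among the singular points: 1/10.
The branch term is analytic at -1/10 and contributes nothing to the residue; only the rational part matters.
At the order-1 pole -1/10 set g(h) = (h - (-1/10))*(rational part) = -28*h**2/25 - 33*h/5 + 19/3.
Simple pole: residue = g(a) at a = -1/10, which is 26183/3750.
List the singular points by increasing real part (a conjugate pair: the negative imaginary part first).

Radius of convergence at 0: 1/10.
At -1/10: a pole of order 1; residue 26183/3750.
At 5/4: a logarithmic branch point.


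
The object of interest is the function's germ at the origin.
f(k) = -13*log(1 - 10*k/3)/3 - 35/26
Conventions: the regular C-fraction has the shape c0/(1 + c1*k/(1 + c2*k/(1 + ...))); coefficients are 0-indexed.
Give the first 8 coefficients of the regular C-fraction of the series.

The regular C-fraction coefficients are [-35/26, 676/63, -781/63, -175/2343, -3730/2343, -1562/3357, -4033/3357, -16785/28231].

Taylor coefficients (expand at 0): a_0 = -35/26, a_1 = 130/9, a_2 = 650/27, a_3 = 13000/243, a_4 = 32500/243, a_5 = 260000/729, a_6 = 6500000/6561, a_7 = 130000000/45927.
c0 = a_0 = -35/26. Peel one level at a time: if S = 1 + c*k/S' with S'(0) = 1, then c is the k-coefficient of S and S' = c*k/(S - 1).
S_1 = c0/f = 1 + (676/63)*k + (527956/3969)*k^2 + ...; c1 = 676/63.
S_2 = c1*k/(S_1 - 1) = 1 + (-781/63)*k + (-25/27)*k^2 + ...; c2 = -781/63.
S_3 = c2*k/(S_2 - 1) = 1 + (-175/2343)*k + (-652750/5489649)*k^2 + ...; c3 = -175/2343.
S_4 = c3*k/(S_3 - 1) = 1 + (-3730/2343)*k + (-20/27)*k^2 + ...; c4 = -3730/2343.
S_5 = c4*k/(S_4 - 1) = 1 + (-1562/3357)*k + (-6299546/11269449)*k^2 + ...; c5 = -1562/3357.
S_6 = c5*k/(S_5 - 1) = 1 + (-4033/3357)*k + (-5/7)*k^2 + ...; c6 = -4033/3357.
S_7 = c6*k/(S_6 - 1) = 1 + (-16785/28231)*k + ...; c7 = -16785/28231.


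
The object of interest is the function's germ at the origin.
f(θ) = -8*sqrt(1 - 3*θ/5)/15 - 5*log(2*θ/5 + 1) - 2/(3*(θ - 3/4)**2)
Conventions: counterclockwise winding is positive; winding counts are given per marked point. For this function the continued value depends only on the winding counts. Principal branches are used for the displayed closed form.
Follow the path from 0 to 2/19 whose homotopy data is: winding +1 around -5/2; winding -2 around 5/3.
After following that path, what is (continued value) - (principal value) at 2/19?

Continued minus principal equals -(10)*pi*i.

The rational part is single-valued and drops out of the difference; each branch term changes only by its own monodromy.
(-8/15)*sqrt(1 - θ/(5/3)): winding -2 is even, the square root returns to the same sheet, contribution 0.
(-5)*log(1 - θ/(-5/2)): each positive loop around -5/2 adds 2*pi*i to the log, so winding +1 contributes (-5)*(1)*2*pi*i = -(10)*pi*i.
Summing the contributions at θ = 2/19 gives -(10)*pi*i.


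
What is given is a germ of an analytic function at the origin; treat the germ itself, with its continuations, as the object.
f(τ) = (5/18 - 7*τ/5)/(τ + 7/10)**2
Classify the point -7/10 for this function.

The point is a pole of order 2.

The denominator factor τ + 7/10 vanishes at -7/10 and appears to the power 2; the numerator there equals 283/225, nonzero, and no other factor vanishes.
Hence a pole whose order is the multiplicity, 2.


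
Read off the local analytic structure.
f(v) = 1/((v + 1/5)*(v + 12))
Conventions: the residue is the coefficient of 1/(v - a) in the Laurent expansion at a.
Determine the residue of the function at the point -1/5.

The residue is 5/59.

At the order-1 pole -1/5 set g(v) = (v - (-1/5))*f(v) = 1/(v + 12).
Simple pole: residue = g(a) at a = -1/5, which is 5/59.


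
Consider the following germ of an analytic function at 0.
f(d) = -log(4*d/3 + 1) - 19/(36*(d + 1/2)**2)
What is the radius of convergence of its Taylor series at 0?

The radius of convergence is 1/2.

Denominator factor (d + 1/2)^2: pole of order 2 at -1/2, modulus 1/2.
Branch term (-1)*log(1 - d/(-3/4)): its argument vanishes at d = -3/4, a logarithmic branch point, modulus 3/4.
The radius of convergence is the smallest modulus among the singular points: 1/2.


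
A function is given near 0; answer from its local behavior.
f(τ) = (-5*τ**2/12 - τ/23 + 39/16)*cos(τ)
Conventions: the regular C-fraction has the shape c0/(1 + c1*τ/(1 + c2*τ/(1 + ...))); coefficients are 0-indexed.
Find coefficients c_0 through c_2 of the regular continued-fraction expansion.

Taylor coefficients (expand at 0): a_0 = 39/16, a_1 = -1/23, a_2 = -157/96.
c0 = a_0 = 39/16. Peel one level at a time: if S = 1 + c*τ/S' with S'(0) = 1, then c is the τ-coefficient of S and S' = c*τ/(S - 1).
S_1 = c0/f = 1 + (16/897)*τ + (360067/536406)*τ^2 + ...; c1 = 16/897.
S_2 = c1*τ/(S_1 - 1) = 1 + (-360067/9568)*τ + ...; c2 = -360067/9568.

The regular C-fraction coefficients are [39/16, 16/897, -360067/9568].


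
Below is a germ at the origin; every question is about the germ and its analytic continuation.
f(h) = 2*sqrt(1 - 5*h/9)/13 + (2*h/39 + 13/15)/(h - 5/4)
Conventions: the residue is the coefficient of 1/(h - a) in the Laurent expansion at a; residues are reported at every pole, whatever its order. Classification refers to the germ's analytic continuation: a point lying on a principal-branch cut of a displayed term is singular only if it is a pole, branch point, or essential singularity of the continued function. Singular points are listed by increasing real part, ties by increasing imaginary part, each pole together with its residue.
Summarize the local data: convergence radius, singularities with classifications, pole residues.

Denominator factor (h - 5/4): pole of order 1 at 5/4, modulus 5/4.
Branch term (2/13)*sqrt(1 - h/(9/5)): its argument vanishes at h = 9/5, a square-root branch point, modulus 9/5.
The radius of convergence is the smallest modulus among the singular points: 5/4.
The branch term is analytic at 5/4 and contributes nothing to the residue; only the rational part matters.
At the order-1 pole 5/4 set g(h) = (h - (5/4))*(rational part) = 2*h/39 + 13/15.
Simple pole: residue = g(a) at a = 5/4, which is 121/130.
List the singular points by increasing real part (a conjugate pair: the negative imaginary part first).

Radius of convergence at 0: 5/4.
At 5/4: a pole of order 1; residue 121/130.
At 9/5: an algebraic (square-root) branch point.


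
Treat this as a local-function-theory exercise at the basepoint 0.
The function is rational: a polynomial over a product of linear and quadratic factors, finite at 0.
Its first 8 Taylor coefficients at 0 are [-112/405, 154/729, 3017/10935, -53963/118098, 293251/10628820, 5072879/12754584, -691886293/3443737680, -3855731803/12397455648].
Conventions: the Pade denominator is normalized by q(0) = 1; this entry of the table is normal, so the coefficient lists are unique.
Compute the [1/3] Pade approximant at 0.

The Pade approximant has numerator coefficients [-112/405, 9166402/16007625]; denominator coefficients [1, -309901/237150, -116/213435, -9465208/3201525].

Taylor coefficients needed (read off): a_0 = -112/405, a_1 = 154/729, a_2 = 3017/10935, a_3 = -53963/118098, a_4 = 293251/10628820.
Write the denominator as Q(u) = 1 + q1*u + q2*u^2 + q3*u^3. Requiring Q*f - P = O(u^5) with deg P <= 1 kills the coefficients of u^2..u^4 in Q*f:
  u^2: a_2 + q1*a_1 + q2*a_0 = 0, i.e. 3017/10935 + (154/729)*q1 + (-112/405)*q2 = 0.
  u^3: a_3 + q1*a_2 + q2*a_1 + q3*a_0 = 0, i.e. -53963/118098 + (3017/10935)*q1 + (154/729)*q2 + (-112/405)*q3 = 0.
  u^4: a_4 + q1*a_3 + q2*a_2 + q3*a_1 = 0, i.e. 293251/10628820 + (-53963/118098)*q1 + (3017/10935)*q2 + (154/729)*q3 = 0.
Solving this linear system: q1 = -309901/237150, q2 = -116/213435, q3 = -9465208/3201525.
The numerator is Q*f truncated at degree 1: P0 = a_0 = -112/405; P1 = a_1 + q1*a_0 = 9166402/16007625.


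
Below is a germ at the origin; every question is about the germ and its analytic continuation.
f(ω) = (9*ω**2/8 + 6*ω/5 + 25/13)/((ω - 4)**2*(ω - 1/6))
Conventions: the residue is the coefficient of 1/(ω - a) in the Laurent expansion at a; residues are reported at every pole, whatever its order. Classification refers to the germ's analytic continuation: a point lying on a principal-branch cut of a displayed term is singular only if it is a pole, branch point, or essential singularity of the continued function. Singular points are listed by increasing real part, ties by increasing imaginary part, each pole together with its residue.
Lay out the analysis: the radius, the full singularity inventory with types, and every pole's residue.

Denominator factor (ω - 1/6): pole of order 1 at 1/6, modulus 1/6.
Denominator factor (ω - 4)^2: pole of order 2 at 4, modulus 4.
The radius of convergence is the smallest modulus among the singular points: 1/6.
At the order-1 pole 1/6 set g(ω) = (ω - (1/6))*f(ω) = (9*ω**2/8 + 6*ω/5 + 25/13)/(ω - 4)**2.
Simple pole: residue = g(a) at a = 1/6, which is 40329/275080.
At the order-2 pole 4 set g(ω) = (ω - (4))^2*f(ω) = (9*ω**2/8 + 6*ω/5 + 25/13)/(ω - 1/6).
Order-2 pole: residue = g'(a); g'(4) = 33642/34385, so the residue is 33642/34385.
List the singular points by increasing real part (a conjugate pair: the negative imaginary part first).

Radius of convergence at 0: 1/6.
At 1/6: a pole of order 1; residue 40329/275080.
At 4: a pole of order 2; residue 33642/34385.


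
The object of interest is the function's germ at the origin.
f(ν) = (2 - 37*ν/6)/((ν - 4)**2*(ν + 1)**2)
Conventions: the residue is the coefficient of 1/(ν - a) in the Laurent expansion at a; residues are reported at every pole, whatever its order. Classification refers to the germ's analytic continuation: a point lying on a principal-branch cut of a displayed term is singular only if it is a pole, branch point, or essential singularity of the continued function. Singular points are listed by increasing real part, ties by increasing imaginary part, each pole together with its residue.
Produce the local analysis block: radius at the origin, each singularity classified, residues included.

Radius of convergence at 0: 1.
At -1: a pole of order 2; residue -29/250.
At 4: a pole of order 2; residue 29/250.

Denominator factor (ν - 4)^2: pole of order 2 at 4, modulus 4.
Denominator factor (ν + 1)^2: pole of order 2 at -1, modulus 1.
The radius of convergence is the smallest modulus among the singular points: 1.
At the order-2 pole -1 set g(ν) = (ν - (-1))^2*f(ν) = (2 - 37*ν/6)/(ν - 4)**2.
Order-2 pole: residue = g'(a); g'(-1) = -29/250, so the residue is -29/250.
At the order-2 pole 4 set g(ν) = (ν - (4))^2*f(ν) = (2 - 37*ν/6)/(ν + 1)**2.
Order-2 pole: residue = g'(a); g'(4) = 29/250, so the residue is 29/250.
List the singular points by increasing real part (a conjugate pair: the negative imaginary part first).
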